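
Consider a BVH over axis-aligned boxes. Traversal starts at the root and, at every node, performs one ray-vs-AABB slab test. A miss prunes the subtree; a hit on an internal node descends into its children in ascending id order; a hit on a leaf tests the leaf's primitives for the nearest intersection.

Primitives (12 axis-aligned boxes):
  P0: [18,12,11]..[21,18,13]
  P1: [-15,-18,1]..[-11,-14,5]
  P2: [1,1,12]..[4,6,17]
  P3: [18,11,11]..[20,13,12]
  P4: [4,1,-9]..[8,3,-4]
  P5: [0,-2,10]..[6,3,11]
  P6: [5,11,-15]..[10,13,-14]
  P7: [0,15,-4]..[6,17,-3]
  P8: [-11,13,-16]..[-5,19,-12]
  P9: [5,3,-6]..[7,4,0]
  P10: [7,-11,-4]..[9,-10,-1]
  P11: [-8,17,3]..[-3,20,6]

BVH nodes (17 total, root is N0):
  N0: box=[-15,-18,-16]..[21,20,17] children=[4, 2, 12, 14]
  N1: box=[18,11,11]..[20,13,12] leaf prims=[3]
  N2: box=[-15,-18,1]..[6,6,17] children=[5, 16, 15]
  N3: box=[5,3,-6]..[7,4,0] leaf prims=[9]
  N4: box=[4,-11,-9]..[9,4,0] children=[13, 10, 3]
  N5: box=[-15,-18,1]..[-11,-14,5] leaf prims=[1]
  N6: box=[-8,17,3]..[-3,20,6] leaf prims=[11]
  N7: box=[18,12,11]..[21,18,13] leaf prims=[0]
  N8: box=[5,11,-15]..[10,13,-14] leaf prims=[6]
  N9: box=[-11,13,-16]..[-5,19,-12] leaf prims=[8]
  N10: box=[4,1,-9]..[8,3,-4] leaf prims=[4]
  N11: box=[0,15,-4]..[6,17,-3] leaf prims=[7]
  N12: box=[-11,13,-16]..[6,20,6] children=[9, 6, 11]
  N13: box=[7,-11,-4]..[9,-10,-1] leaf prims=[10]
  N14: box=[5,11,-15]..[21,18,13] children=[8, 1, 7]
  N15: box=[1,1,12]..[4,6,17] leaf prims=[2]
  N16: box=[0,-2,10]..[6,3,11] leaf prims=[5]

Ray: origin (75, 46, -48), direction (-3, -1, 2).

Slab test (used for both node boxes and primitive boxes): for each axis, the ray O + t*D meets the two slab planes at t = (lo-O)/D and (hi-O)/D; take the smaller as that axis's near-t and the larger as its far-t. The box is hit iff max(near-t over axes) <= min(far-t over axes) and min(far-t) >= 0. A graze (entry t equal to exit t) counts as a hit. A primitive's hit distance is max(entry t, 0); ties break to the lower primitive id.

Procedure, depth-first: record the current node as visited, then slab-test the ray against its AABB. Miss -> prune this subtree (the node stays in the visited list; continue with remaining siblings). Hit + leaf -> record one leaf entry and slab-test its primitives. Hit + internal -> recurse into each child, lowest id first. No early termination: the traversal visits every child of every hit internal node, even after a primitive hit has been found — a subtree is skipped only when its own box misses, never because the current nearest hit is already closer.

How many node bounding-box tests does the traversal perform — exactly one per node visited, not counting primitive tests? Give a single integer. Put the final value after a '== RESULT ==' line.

Walk:
N0 x:[18,30] y:[26,64] z:[16,65/2] -> hit [26,30], descend [2, 4, 12, 14]
  N2 x:[23,30] y:[40,64] z:[49/2,65/2] -> miss, prune
  N4 x:[22,71/3] y:[42,57] z:[39/2,24] -> miss, prune
  N12 x:[23,86/3] y:[26,33] z:[16,27] -> hit [26,27], descend [6, 9, 11]
    N6 x:[26,83/3] y:[26,29] z:[51/2,27] -> hit [26,27] leaf, test {P11@t=26}
    N9 x:[80/3,86/3] y:[27,33] z:[16,18] -> miss, prune
    N11 x:[23,25] y:[29,31] z:[22,45/2] -> miss, prune
  N14 x:[18,70/3] y:[28,35] z:[33/2,61/2] -> miss, prune

Visited [0, 2, 4, 12, 6, 9, 11, 14]. Tests: 8 box, 1 leaf. Nearest: P11.

== RESULT ==
8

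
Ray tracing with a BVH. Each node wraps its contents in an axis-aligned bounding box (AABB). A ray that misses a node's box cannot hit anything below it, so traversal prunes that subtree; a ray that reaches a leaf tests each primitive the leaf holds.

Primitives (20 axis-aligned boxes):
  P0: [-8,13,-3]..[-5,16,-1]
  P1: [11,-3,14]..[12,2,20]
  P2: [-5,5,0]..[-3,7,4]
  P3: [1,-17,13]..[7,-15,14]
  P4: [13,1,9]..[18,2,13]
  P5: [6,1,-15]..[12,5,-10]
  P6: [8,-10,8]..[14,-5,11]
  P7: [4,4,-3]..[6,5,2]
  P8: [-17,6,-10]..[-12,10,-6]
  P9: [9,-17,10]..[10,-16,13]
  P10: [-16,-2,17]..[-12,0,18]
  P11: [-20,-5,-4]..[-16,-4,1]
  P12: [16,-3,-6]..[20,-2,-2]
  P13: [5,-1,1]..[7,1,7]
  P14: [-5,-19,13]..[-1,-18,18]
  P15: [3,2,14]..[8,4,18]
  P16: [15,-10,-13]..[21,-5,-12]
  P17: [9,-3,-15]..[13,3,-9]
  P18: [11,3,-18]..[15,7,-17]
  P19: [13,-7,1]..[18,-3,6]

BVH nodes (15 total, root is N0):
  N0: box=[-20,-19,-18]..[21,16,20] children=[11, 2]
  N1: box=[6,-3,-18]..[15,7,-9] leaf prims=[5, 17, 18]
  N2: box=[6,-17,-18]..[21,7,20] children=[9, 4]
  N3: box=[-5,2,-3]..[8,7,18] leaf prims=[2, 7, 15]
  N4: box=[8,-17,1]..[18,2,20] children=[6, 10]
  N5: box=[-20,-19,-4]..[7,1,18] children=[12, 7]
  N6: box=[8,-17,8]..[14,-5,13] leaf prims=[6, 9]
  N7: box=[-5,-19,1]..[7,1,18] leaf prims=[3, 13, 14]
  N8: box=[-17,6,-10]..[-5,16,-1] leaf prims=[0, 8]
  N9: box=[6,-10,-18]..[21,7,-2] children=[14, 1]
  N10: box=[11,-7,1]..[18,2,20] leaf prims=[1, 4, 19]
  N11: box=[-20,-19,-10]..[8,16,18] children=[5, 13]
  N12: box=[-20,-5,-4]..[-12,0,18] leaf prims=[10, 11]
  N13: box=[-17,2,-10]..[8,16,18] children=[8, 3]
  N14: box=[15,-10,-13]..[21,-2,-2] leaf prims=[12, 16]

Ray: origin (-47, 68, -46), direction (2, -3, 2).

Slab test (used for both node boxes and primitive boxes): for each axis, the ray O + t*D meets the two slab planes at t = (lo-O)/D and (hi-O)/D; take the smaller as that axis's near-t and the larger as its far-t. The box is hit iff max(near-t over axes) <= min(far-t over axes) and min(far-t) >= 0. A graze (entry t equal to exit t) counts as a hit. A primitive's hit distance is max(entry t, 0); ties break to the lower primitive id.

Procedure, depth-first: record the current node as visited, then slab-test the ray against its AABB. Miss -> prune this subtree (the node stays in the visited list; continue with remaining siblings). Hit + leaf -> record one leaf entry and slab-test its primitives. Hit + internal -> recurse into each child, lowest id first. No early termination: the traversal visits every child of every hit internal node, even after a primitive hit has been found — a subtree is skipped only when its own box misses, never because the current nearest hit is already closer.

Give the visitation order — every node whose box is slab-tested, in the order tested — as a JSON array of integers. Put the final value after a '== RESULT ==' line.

Walk:
N0 x:[27/2,34] y:[52/3,29] z:[14,33] -> hit [52/3,29], descend [2, 11]
  N2 x:[53/2,34] y:[61/3,85/3] z:[14,33] -> hit [53/2,85/3], descend [4, 9]
    N4 x:[55/2,65/2] y:[22,85/3] z:[47/2,33] -> hit [55/2,85/3], descend [6, 10]
      N6 x:[55/2,61/2] y:[73/3,85/3] z:[27,59/2] -> hit [55/2,85/3] leaf, test {P6(miss), P9@t=28}
      N10 x:[29,65/2] y:[22,25] z:[47/2,33] -> miss, prune
    N9 x:[53/2,34] y:[61/3,26] z:[14,22] -> miss, prune
  N11 x:[27/2,55/2] y:[52/3,29] z:[18,32] -> hit [18,55/2], descend [5, 13]
    N5 x:[27/2,27] y:[67/3,29] z:[21,32] -> hit [67/3,27], descend [7, 12]
      N7 x:[21,27] y:[67/3,29] z:[47/2,32] -> hit [47/2,27] leaf, test {P3(miss), P13(miss), P14(miss)}
      N12 x:[27/2,35/2] y:[68/3,73/3] z:[21,32] -> miss, prune
    N13 x:[15,55/2] y:[52/3,22] z:[18,32] -> hit [18,22], descend [3, 8]
      N3 x:[21,55/2] y:[61/3,22] z:[43/2,32] -> hit [43/2,22] leaf, test {P2(miss), P7(miss), P15(miss)}
      N8 x:[15,21] y:[52/3,62/3] z:[18,45/2] -> hit [18,62/3] leaf, test {P0(miss), P8(miss)}

Summary -> nodes [0, 2, 4, 6, 10, 9, 11, 5, 7, 12, 13, 3, 8]; box-tests=13; leaf-entries=4; first=P9

== RESULT ==
[0, 2, 4, 6, 10, 9, 11, 5, 7, 12, 13, 3, 8]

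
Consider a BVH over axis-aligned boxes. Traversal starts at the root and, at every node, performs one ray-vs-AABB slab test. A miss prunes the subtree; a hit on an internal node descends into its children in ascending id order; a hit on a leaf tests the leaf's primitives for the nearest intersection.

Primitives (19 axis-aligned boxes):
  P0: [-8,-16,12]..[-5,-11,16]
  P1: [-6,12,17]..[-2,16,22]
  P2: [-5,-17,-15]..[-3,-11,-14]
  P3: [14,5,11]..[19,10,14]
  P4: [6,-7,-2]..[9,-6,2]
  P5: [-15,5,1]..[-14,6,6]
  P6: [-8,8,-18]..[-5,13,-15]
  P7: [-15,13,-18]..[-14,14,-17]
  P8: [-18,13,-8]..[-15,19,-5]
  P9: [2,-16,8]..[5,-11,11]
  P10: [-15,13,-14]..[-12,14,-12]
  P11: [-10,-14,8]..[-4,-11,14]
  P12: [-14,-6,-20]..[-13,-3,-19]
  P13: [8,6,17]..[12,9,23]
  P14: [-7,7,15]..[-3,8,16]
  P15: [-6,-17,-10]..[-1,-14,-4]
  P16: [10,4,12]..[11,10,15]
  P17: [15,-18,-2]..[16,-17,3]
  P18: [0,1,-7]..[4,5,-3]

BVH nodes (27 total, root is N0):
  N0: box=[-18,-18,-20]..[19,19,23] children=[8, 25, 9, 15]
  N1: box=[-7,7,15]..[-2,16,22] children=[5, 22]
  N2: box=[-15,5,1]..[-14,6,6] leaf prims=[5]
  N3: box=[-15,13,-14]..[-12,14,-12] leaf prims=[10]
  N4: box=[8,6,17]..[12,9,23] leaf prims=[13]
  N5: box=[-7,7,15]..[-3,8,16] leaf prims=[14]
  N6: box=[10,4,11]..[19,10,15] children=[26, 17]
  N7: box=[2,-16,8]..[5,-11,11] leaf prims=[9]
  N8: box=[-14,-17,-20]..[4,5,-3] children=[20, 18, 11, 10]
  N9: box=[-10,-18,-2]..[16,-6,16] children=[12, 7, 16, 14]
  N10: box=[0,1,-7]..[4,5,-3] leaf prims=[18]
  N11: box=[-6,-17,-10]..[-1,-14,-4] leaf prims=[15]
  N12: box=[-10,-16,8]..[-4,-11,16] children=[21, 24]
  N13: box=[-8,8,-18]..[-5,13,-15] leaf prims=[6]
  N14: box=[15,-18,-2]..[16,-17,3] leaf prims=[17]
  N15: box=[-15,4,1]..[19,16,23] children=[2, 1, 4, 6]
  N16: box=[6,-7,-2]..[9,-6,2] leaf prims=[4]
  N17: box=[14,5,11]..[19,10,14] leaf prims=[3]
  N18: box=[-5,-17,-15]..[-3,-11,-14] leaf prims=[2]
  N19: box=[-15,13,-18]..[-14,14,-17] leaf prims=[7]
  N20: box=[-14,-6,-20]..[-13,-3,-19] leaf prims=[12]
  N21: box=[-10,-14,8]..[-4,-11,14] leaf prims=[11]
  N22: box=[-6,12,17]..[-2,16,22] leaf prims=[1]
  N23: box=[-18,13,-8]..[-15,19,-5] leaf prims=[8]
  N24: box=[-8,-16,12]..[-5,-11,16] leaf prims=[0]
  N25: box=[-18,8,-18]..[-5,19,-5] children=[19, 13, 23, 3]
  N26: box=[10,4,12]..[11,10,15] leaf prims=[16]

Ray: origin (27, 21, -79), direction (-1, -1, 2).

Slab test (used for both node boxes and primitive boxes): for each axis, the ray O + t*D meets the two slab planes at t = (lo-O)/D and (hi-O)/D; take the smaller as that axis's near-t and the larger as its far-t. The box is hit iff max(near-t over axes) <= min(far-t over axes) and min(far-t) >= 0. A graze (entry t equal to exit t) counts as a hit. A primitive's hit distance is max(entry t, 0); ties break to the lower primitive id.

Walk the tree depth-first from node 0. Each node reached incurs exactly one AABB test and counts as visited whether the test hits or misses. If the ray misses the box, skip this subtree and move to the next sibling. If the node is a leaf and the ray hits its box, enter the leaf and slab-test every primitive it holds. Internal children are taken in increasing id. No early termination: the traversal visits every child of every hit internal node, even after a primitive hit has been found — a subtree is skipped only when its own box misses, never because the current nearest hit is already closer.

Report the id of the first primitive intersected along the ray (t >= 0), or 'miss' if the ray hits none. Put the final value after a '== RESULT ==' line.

Trace the traversal:
N0 x:[8,45] y:[2,39] z:[59/2,51] -> hit [59/2,39], descend [8, 9, 15, 25]
  N8 x:[23,41] y:[16,38] z:[59/2,38] -> hit [59/2,38], descend [10, 11, 18, 20]
    N10 x:[23,27] y:[16,20] z:[36,38] -> miss, prune
    N11 x:[28,33] y:[35,38] z:[69/2,75/2] -> miss, prune
    N18 x:[30,32] y:[32,38] z:[32,65/2] -> hit [32,32] leaf, test {P2@t=32}
    N20 x:[40,41] y:[24,27] z:[59/2,30] -> miss, prune
  N9 x:[11,37] y:[27,39] z:[77/2,95/2] -> miss, prune
  N15 x:[8,42] y:[5,17] z:[40,51] -> miss, prune
  N25 x:[32,45] y:[2,13] z:[61/2,37] -> miss, prune

9 AABB tests over nodes [0, 8, 10, 11, 18, 20, 9, 15, 25]; 1 leaf entered; closest P2.

== RESULT ==
2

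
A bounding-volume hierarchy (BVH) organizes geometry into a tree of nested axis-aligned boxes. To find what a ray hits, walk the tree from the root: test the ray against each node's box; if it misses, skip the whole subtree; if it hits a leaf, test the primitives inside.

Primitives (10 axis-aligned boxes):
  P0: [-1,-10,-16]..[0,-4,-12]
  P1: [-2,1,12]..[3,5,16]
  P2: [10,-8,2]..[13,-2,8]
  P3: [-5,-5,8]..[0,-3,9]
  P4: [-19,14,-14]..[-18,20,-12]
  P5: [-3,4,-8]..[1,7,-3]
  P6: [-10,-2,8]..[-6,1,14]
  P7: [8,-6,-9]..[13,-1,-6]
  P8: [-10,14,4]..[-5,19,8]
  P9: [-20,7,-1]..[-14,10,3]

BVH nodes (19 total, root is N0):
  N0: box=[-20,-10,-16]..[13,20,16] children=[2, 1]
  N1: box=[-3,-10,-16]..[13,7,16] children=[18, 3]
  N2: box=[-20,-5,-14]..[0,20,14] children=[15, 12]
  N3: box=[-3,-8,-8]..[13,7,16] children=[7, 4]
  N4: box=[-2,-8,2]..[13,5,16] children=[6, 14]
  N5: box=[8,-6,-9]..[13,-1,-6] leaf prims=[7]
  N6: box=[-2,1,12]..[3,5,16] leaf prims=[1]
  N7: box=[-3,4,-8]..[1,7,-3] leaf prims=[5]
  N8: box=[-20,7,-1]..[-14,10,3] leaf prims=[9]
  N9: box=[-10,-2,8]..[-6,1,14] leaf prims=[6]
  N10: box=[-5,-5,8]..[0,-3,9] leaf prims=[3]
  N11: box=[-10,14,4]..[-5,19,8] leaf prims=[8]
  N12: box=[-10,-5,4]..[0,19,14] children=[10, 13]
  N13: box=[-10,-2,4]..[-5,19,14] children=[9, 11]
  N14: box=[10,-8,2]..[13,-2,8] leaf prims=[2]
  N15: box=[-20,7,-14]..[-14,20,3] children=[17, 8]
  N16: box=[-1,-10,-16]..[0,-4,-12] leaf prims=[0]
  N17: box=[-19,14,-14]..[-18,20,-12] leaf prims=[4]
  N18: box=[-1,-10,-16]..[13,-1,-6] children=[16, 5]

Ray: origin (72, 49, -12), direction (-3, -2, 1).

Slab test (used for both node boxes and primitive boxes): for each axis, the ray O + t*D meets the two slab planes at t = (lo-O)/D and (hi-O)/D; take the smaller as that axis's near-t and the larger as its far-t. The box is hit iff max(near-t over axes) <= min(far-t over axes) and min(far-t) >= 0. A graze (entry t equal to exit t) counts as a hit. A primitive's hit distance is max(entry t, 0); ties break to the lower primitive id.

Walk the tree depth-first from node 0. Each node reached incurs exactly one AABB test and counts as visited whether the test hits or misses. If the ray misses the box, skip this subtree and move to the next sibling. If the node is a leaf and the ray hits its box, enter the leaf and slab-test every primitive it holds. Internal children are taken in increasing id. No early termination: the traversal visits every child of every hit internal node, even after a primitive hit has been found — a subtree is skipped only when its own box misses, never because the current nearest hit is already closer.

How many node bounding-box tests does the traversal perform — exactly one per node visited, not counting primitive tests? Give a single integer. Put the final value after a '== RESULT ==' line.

Walk:
N0 x:[59/3,92/3] y:[29/2,59/2] z:[-4,28] -> hit [59/3,28], descend [1, 2]
  N1 x:[59/3,25] y:[21,59/2] z:[-4,28] -> hit [21,25], descend [3, 18]
    N3 x:[59/3,25] y:[21,57/2] z:[4,28] -> hit [21,25], descend [4, 7]
      N4 x:[59/3,74/3] y:[22,57/2] z:[14,28] -> hit [22,74/3], descend [6, 14]
        N6 x:[23,74/3] y:[22,24] z:[24,28] -> hit [24,24] leaf, test {P1@t=24}
        N14 x:[59/3,62/3] y:[51/2,57/2] z:[14,20] -> miss, prune
      N7 x:[71/3,25] y:[21,45/2] z:[4,9] -> miss, prune
    N18 x:[59/3,73/3] y:[25,59/2] z:[-4,6] -> miss, prune
  N2 x:[24,92/3] y:[29/2,27] z:[-2,26] -> hit [24,26], descend [12, 15]
    N12 x:[24,82/3] y:[15,27] z:[16,26] -> hit [24,26], descend [10, 13]
      N10 x:[24,77/3] y:[26,27] z:[20,21] -> miss, prune
      N13 x:[77/3,82/3] y:[15,51/2] z:[16,26] -> miss, prune
    N15 x:[86/3,92/3] y:[29/2,21] z:[-2,15] -> miss, prune

Summary -> nodes [0, 1, 3, 4, 6, 14, 7, 18, 2, 12, 10, 13, 15]; box-tests=13; leaf-entries=1; first=P1

== RESULT ==
13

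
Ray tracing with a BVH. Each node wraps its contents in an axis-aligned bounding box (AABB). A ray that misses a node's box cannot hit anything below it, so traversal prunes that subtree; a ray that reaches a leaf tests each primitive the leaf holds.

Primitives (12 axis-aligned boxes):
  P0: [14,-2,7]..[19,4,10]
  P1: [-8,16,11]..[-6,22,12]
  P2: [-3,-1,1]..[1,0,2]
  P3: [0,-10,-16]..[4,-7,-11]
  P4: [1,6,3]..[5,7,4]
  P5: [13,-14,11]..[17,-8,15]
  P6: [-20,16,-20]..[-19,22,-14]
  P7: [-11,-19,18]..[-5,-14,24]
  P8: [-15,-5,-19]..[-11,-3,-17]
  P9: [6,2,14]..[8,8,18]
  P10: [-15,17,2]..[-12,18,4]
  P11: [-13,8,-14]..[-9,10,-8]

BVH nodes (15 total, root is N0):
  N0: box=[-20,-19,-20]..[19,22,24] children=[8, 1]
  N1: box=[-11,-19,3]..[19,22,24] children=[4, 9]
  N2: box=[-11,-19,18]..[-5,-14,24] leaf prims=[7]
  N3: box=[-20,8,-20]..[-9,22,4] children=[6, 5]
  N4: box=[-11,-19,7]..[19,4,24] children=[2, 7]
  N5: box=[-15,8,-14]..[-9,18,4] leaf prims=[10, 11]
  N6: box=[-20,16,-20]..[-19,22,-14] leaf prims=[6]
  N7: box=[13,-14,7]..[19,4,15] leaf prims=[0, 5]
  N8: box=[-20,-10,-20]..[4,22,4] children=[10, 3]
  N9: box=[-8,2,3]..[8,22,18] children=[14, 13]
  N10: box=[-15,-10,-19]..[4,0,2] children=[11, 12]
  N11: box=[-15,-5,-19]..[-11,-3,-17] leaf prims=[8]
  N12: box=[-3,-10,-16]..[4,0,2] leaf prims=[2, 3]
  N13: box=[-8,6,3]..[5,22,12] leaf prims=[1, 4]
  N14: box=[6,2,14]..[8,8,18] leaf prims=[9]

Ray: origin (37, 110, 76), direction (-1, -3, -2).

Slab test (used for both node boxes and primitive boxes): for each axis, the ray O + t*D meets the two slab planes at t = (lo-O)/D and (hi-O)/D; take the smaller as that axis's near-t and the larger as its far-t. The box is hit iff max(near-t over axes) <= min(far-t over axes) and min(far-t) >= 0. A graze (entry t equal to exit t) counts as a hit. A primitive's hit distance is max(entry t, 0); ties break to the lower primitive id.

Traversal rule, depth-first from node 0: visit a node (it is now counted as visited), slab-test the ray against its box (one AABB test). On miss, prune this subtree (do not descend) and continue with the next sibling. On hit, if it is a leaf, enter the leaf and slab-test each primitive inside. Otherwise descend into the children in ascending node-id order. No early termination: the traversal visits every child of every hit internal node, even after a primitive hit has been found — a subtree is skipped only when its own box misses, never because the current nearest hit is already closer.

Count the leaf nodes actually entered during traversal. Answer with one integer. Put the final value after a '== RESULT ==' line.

Walk:
N0 x:[18,57] y:[88/3,43] z:[26,48] -> hit [88/3,43], descend [1, 8]
  N1 x:[18,48] y:[88/3,43] z:[26,73/2] -> hit [88/3,73/2], descend [4, 9]
    N4 x:[18,48] y:[106/3,43] z:[26,69/2] -> miss, prune
    N9 x:[29,45] y:[88/3,36] z:[29,73/2] -> hit [88/3,36], descend [13, 14]
      N13 x:[32,45] y:[88/3,104/3] z:[32,73/2] -> hit [32,104/3] leaf, test {P1(miss), P4(miss)}
      N14 x:[29,31] y:[34,36] z:[29,31] -> miss, prune
  N8 x:[33,57] y:[88/3,40] z:[36,48] -> hit [36,40], descend [3, 10]
    N3 x:[46,57] y:[88/3,34] z:[36,48] -> miss, prune
    N10 x:[33,52] y:[110/3,40] z:[37,95/2] -> hit [37,40], descend [11, 12]
      N11 x:[48,52] y:[113/3,115/3] z:[93/2,95/2] -> miss, prune
      N12 x:[33,40] y:[110/3,40] z:[37,46] -> hit [37,40] leaf, test {P2@t=37, P3(miss)}

11 AABB tests over nodes [0, 1, 4, 9, 13, 14, 8, 3, 10, 11, 12]; 2 leaves entered; closest P2.

== RESULT ==
2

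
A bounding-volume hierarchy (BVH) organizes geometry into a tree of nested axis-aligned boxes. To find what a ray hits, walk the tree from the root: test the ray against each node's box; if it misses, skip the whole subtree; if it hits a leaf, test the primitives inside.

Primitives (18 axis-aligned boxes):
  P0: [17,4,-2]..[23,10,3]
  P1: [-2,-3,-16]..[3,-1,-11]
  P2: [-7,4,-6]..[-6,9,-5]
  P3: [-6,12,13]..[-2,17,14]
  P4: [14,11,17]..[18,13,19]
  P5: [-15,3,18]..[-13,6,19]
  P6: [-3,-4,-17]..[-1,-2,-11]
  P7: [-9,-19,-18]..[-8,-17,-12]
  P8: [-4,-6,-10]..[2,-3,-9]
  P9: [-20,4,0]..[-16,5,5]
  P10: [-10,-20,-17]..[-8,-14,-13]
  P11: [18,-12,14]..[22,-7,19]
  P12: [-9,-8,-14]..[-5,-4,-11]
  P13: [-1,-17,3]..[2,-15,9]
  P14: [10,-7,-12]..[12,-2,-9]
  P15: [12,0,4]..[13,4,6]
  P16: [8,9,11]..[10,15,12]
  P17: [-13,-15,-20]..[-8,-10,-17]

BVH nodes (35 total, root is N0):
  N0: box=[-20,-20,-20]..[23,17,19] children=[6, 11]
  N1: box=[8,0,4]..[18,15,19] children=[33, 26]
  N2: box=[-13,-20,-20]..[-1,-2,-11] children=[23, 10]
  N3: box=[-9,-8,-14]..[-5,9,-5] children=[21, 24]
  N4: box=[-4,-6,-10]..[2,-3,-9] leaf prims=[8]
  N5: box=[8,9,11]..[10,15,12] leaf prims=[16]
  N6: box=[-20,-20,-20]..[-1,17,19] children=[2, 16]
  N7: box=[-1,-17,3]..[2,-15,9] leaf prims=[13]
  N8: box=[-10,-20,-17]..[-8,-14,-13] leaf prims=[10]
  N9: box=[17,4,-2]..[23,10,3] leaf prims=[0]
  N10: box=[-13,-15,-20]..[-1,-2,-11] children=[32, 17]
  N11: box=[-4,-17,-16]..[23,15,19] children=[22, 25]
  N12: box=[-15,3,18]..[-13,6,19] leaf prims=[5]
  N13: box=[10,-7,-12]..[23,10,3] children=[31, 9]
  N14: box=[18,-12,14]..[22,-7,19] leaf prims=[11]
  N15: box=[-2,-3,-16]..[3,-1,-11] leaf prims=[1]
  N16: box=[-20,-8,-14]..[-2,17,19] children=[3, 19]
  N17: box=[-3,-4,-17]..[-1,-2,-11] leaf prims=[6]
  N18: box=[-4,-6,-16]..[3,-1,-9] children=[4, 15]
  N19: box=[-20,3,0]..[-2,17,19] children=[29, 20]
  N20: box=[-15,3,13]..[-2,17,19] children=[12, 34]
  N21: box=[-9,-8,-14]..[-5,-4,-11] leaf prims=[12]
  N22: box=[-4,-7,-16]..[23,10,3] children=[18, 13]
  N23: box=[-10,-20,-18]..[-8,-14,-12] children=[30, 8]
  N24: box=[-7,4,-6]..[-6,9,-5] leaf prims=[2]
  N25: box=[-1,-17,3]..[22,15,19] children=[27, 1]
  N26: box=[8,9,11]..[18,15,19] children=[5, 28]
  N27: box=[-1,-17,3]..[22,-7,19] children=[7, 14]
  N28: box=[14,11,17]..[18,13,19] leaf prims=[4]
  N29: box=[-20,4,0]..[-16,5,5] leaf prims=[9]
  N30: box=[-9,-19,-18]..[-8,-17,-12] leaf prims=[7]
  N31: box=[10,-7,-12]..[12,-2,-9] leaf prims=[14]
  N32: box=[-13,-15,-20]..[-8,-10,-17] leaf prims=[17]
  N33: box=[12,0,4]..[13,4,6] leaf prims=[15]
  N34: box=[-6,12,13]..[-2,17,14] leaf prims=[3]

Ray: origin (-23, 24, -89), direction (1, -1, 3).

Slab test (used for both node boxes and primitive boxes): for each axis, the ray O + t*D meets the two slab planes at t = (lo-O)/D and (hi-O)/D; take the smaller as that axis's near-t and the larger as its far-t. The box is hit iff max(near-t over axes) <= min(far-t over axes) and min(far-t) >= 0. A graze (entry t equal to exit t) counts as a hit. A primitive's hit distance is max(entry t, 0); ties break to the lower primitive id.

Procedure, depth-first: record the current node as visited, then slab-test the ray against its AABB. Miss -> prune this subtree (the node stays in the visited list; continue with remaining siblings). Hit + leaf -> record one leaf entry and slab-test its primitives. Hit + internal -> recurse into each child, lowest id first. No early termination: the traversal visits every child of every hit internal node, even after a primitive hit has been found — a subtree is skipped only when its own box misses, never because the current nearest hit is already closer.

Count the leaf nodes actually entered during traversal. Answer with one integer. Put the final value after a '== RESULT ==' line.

Traverse from the root:
N0 x:[3,46] y:[7,44] z:[23,36] -> hit [23,36], descend [6, 11]
  N6 x:[3,22] y:[7,44] z:[23,36] -> miss, prune
  N11 x:[19,46] y:[9,41] z:[73/3,36] -> hit [73/3,36], descend [22, 25]
    N22 x:[19,46] y:[14,31] z:[73/3,92/3] -> hit [73/3,92/3], descend [13, 18]
      N13 x:[33,46] y:[14,31] z:[77/3,92/3] -> miss, prune
      N18 x:[19,26] y:[25,30] z:[73/3,80/3] -> hit [25,26], descend [4, 15]
        N4 x:[19,25] y:[27,30] z:[79/3,80/3] -> miss, prune
        N15 x:[21,26] y:[25,27] z:[73/3,26] -> hit [25,26] leaf, test {P1@t=25}
    N25 x:[22,45] y:[9,41] z:[92/3,36] -> hit [92/3,36], descend [1, 27]
      N1 x:[31,41] y:[9,24] z:[31,36] -> miss, prune
      N27 x:[22,45] y:[31,41] z:[92/3,36] -> hit [31,36], descend [7, 14]
        N7 x:[22,25] y:[39,41] z:[92/3,98/3] -> miss, prune
        N14 x:[41,45] y:[31,36] z:[103/3,36] -> miss, prune

Visited [0, 6, 11, 22, 13, 18, 4, 15, 25, 1, 27, 7, 14]. Tests: 13 box, 1 leaf. Nearest: P1.

== RESULT ==
1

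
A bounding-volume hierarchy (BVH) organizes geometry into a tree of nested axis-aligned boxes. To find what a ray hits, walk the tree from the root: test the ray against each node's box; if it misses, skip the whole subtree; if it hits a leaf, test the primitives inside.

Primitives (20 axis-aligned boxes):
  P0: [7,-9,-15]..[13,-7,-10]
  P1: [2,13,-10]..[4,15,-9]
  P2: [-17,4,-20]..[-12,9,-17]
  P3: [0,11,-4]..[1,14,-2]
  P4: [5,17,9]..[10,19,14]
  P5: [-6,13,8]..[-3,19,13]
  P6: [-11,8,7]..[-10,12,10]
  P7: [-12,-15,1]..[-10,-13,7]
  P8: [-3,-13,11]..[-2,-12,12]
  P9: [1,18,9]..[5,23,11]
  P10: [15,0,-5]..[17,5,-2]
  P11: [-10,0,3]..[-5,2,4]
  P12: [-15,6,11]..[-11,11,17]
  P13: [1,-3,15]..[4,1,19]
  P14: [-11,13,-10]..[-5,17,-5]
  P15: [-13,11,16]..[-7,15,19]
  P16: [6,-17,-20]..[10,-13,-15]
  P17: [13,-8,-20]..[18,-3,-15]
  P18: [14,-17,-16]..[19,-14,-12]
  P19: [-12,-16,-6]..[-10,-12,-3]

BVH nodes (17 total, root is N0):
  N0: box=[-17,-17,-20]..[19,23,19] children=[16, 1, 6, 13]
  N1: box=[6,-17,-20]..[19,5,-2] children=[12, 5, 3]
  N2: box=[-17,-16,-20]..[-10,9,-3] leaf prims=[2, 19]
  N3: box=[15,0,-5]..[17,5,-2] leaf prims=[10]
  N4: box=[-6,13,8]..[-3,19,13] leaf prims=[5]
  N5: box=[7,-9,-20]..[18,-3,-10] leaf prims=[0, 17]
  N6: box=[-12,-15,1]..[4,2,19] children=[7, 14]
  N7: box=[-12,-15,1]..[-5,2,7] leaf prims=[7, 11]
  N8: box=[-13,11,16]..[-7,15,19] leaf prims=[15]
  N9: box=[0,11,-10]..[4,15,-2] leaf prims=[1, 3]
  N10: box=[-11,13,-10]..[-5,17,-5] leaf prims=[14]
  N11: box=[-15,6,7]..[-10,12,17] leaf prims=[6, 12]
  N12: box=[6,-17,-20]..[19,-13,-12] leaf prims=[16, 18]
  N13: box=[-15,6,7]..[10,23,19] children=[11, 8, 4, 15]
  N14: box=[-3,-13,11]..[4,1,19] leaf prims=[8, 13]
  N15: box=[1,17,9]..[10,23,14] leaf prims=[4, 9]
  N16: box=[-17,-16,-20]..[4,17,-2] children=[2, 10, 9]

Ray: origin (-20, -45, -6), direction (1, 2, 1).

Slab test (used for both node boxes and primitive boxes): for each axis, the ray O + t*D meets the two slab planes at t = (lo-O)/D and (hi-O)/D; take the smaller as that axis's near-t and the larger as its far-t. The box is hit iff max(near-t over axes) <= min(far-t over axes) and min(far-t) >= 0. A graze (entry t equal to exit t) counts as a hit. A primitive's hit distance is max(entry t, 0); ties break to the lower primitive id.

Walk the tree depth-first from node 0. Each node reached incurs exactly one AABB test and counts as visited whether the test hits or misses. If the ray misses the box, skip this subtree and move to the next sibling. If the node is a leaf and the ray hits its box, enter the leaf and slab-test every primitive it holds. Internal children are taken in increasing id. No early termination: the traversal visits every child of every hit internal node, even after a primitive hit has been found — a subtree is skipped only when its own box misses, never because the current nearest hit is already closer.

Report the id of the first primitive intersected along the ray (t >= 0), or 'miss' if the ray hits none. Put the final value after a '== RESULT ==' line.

Trace the traversal:
N0 x:[3,39] y:[14,34] z:[-14,25] -> hit [14,25], descend [1, 6, 13, 16]
  N1 x:[26,39] y:[14,25] z:[-14,4] -> miss, prune
  N6 x:[8,24] y:[15,47/2] z:[7,25] -> hit [15,47/2], descend [7, 14]
    N7 x:[8,15] y:[15,47/2] z:[7,13] -> miss, prune
    N14 x:[17,24] y:[16,23] z:[17,25] -> hit [17,23] leaf, test {P8(miss), P13@t=21}
  N13 x:[5,30] y:[51/2,34] z:[13,25] -> miss, prune
  N16 x:[3,24] y:[29/2,31] z:[-14,4] -> miss, prune

order=[0, 1, 6, 7, 14, 13, 16]  |boxes|=7  |leaves|=1  hit=P13

== RESULT ==
13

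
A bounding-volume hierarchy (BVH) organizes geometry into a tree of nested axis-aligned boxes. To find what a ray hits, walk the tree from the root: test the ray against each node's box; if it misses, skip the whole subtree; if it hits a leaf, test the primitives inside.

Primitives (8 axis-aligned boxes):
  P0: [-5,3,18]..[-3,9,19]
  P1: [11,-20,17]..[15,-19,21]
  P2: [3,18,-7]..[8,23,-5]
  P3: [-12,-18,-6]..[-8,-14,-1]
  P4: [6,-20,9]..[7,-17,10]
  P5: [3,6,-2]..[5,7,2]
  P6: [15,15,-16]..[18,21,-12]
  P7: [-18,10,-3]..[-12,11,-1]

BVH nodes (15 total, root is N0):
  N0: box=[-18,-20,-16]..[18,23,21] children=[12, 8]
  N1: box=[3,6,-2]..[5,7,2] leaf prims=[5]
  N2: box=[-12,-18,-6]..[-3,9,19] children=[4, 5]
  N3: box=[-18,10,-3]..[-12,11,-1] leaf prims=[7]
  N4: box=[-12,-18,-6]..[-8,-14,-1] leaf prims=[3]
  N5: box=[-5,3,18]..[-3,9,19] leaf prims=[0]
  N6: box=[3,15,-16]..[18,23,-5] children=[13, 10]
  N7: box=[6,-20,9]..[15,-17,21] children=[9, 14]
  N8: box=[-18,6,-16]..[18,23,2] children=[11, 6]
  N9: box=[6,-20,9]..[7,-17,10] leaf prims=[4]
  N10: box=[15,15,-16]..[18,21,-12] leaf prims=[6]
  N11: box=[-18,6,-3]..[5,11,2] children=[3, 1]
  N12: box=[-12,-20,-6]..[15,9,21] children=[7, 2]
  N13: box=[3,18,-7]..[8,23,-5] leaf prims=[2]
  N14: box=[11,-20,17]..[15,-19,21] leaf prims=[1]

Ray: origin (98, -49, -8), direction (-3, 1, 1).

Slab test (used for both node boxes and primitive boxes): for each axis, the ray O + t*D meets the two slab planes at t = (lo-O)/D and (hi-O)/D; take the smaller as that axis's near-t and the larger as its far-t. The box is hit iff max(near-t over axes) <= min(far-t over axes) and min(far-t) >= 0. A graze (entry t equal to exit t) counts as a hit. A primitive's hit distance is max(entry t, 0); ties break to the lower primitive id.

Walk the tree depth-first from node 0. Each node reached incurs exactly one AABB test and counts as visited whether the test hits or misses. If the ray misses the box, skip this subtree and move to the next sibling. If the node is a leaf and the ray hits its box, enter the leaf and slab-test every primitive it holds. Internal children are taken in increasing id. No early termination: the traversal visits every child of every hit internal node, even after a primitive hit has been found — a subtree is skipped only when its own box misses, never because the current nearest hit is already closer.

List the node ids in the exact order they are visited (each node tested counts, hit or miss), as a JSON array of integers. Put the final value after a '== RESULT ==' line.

Traverse from the root:
N0 x:[80/3,116/3] y:[29,72] z:[-8,29] -> hit [29,29], descend [8, 12]
  N8 x:[80/3,116/3] y:[55,72] z:[-8,10] -> miss, prune
  N12 x:[83/3,110/3] y:[29,58] z:[2,29] -> hit [29,29], descend [2, 7]
    N2 x:[101/3,110/3] y:[31,58] z:[2,27] -> miss, prune
    N7 x:[83/3,92/3] y:[29,32] z:[17,29] -> hit [29,29], descend [9, 14]
      N9 x:[91/3,92/3] y:[29,32] z:[17,18] -> miss, prune
      N14 x:[83/3,29] y:[29,30] z:[25,29] -> hit [29,29] leaf, test {P1@t=29}

Summary -> nodes [0, 8, 12, 2, 7, 9, 14]; box-tests=7; leaf-entries=1; first=P1

== RESULT ==
[0, 8, 12, 2, 7, 9, 14]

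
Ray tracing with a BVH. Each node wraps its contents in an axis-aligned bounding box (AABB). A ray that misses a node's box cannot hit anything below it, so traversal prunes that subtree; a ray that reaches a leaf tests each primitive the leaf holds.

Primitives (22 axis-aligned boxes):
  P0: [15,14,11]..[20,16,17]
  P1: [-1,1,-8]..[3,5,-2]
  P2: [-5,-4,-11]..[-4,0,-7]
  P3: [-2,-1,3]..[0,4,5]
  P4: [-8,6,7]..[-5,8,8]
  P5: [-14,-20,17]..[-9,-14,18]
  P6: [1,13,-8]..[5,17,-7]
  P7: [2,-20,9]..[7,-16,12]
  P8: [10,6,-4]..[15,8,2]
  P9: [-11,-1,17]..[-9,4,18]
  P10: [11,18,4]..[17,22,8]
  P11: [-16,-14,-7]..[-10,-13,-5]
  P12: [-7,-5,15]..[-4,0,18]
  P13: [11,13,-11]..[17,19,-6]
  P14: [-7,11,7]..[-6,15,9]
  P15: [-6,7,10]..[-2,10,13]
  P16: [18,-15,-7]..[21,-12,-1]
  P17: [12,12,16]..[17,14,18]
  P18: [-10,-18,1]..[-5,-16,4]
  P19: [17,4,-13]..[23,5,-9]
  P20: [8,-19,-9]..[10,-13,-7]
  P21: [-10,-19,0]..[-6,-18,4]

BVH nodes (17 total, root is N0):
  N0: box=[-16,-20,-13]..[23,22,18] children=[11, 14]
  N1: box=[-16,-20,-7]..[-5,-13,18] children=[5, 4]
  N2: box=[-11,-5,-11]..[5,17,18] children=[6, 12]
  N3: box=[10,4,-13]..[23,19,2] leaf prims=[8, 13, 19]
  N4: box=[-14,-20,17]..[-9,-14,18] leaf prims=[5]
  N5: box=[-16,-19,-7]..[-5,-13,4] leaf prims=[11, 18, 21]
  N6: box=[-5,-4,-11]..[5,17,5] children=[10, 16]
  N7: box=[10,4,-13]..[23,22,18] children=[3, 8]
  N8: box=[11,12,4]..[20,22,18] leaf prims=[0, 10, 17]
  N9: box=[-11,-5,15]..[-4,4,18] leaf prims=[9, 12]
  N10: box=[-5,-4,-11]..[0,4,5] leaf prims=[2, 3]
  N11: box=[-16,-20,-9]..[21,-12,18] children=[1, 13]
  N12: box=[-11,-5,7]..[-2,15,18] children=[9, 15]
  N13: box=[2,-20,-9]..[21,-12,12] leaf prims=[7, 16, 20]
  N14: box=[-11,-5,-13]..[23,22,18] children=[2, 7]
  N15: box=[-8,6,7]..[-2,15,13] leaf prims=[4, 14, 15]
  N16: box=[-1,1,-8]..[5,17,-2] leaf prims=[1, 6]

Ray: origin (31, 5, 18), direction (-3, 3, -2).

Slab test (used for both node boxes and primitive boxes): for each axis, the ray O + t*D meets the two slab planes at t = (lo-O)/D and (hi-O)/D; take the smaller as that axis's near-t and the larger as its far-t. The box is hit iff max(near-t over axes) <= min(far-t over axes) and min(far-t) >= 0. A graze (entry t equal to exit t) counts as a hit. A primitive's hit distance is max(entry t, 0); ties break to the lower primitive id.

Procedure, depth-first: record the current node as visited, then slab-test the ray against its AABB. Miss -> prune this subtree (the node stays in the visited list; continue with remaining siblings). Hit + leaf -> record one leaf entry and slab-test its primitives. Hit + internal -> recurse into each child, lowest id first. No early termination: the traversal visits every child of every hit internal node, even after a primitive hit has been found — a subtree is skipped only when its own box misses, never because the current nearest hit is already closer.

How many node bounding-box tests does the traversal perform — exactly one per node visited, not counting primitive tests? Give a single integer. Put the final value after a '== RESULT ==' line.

Walk:
N0 x:[8/3,47/3] y:[-25/3,17/3] z:[0,31/2] -> hit [8/3,17/3], descend [11, 14]
  N11 x:[10/3,47/3] y:[-25/3,-17/3] z:[0,27/2] -> miss, prune
  N14 x:[8/3,14] y:[-10/3,17/3] z:[0,31/2] -> hit [8/3,17/3], descend [2, 7]
    N2 x:[26/3,14] y:[-10/3,4] z:[0,29/2] -> miss, prune
    N7 x:[8/3,7] y:[-1/3,17/3] z:[0,31/2] -> hit [8/3,17/3], descend [3, 8]
      N3 x:[8/3,7] y:[-1/3,14/3] z:[8,31/2] -> miss, prune
      N8 x:[11/3,20/3] y:[7/3,17/3] z:[0,7] -> hit [11/3,17/3] leaf, test {P0(miss), P10@t=5, P17(miss)}

Summary -> nodes [0, 11, 14, 2, 7, 3, 8]; box-tests=7; leaf-entries=1; first=P10

== RESULT ==
7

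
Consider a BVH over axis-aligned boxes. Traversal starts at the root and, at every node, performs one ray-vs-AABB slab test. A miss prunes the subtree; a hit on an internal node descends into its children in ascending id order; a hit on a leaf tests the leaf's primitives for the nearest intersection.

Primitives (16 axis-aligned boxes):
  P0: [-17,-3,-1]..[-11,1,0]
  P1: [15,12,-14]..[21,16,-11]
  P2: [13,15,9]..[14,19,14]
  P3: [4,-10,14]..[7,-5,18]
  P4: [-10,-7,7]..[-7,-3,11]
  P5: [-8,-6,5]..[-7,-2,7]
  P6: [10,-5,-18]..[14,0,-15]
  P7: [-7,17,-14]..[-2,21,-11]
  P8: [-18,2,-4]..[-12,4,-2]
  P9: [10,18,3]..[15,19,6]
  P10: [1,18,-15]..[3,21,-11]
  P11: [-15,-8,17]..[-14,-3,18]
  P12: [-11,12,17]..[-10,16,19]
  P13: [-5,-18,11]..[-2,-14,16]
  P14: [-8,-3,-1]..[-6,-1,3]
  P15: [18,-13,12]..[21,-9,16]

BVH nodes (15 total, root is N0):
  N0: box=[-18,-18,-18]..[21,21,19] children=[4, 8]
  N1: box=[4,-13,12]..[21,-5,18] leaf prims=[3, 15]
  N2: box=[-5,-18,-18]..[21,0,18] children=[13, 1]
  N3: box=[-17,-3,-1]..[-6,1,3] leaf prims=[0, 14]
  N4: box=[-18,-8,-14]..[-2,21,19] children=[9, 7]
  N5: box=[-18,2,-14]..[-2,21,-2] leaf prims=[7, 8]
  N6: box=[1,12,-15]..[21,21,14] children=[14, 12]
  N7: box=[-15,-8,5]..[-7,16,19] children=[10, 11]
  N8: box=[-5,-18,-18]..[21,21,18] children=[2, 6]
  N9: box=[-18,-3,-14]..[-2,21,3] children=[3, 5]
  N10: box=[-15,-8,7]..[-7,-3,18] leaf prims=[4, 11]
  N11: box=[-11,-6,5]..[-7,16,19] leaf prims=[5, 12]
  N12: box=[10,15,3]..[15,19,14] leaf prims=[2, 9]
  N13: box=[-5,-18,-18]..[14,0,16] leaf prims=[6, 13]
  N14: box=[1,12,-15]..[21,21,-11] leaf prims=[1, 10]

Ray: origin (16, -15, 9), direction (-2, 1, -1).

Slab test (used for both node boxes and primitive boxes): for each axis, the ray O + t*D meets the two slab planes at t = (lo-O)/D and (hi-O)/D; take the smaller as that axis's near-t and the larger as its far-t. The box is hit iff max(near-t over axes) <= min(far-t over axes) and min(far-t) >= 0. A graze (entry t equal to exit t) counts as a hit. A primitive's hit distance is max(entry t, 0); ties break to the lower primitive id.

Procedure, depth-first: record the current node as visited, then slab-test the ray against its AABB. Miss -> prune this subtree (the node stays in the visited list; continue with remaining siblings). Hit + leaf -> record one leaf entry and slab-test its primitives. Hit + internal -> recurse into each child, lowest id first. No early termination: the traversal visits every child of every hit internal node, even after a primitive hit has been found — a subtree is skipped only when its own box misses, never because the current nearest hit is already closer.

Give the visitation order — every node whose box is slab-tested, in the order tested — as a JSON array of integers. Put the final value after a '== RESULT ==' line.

Trace the traversal:
N0 x:[-5/2,17] y:[-3,36] z:[-10,27] -> hit [-5/2,17], descend [4, 8]
  N4 x:[9,17] y:[7,36] z:[-10,23] -> hit [9,17], descend [7, 9]
    N7 x:[23/2,31/2] y:[7,31] z:[-10,4] -> miss, prune
    N9 x:[9,17] y:[12,36] z:[6,23] -> hit [12,17], descend [3, 5]
      N3 x:[11,33/2] y:[12,16] z:[6,10] -> miss, prune
      N5 x:[9,17] y:[17,36] z:[11,23] -> hit [17,17] leaf, test {P7(miss), P8(miss)}
  N8 x:[-5/2,21/2] y:[-3,36] z:[-9,27] -> hit [-5/2,21/2], descend [2, 6]
    N2 x:[-5/2,21/2] y:[-3,15] z:[-9,27] -> hit [-5/2,21/2], descend [1, 13]
      N1 x:[-5/2,6] y:[2,10] z:[-9,-3] -> miss, prune
      N13 x:[1,21/2] y:[-3,15] z:[-7,27] -> hit [1,21/2] leaf, test {P6(miss), P13(miss)}
    N6 x:[-5/2,15/2] y:[27,36] z:[-5,24] -> miss, prune

Visited [0, 4, 7, 9, 3, 5, 8, 2, 1, 13, 6]. Tests: 11 box, 2 leaf. Nearest: miss.

== RESULT ==
[0, 4, 7, 9, 3, 5, 8, 2, 1, 13, 6]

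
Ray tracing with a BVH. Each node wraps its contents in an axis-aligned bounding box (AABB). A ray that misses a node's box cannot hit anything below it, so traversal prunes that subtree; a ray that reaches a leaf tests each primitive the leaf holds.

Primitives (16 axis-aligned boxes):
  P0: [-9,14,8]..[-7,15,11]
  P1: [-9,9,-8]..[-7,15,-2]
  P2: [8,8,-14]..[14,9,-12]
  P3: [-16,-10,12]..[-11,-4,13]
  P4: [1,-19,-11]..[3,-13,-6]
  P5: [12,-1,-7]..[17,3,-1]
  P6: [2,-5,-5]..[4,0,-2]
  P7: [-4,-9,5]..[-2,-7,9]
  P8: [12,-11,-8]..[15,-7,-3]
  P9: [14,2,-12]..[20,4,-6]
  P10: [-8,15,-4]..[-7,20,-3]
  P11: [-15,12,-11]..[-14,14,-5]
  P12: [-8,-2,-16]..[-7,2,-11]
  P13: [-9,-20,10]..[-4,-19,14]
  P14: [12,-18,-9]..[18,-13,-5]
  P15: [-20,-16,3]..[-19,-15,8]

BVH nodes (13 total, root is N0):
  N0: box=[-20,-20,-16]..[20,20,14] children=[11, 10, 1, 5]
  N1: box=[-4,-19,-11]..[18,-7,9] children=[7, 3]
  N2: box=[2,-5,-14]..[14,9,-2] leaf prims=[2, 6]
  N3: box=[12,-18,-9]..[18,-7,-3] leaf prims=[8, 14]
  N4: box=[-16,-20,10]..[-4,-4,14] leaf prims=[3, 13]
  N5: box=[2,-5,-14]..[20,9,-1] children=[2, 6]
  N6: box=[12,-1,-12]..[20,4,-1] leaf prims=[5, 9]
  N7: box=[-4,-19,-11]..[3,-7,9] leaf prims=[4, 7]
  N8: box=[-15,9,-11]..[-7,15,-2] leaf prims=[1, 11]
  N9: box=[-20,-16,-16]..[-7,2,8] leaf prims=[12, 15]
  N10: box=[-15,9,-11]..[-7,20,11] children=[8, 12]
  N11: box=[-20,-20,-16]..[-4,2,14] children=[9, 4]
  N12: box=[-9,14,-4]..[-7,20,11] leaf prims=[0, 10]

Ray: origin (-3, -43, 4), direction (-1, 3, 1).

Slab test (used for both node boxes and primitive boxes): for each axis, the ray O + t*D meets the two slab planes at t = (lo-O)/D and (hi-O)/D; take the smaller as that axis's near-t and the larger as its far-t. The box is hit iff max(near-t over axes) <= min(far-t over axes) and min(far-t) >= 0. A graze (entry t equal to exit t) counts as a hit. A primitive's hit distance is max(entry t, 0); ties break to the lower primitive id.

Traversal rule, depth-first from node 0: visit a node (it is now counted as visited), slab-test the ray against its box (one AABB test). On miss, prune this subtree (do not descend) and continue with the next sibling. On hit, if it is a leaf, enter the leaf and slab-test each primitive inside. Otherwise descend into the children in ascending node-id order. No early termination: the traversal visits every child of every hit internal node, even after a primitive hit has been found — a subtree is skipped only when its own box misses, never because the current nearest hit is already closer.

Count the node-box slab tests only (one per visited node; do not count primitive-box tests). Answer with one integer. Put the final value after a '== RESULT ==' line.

Trace the traversal:
N0 x:[-23,17] y:[23/3,21] z:[-20,10] -> hit [23/3,10], descend [1, 5, 10, 11]
  N1 x:[-21,1] y:[8,12] z:[-15,5] -> miss, prune
  N5 x:[-23,-5] y:[38/3,52/3] z:[-18,-5] -> miss, prune
  N10 x:[4,12] y:[52/3,21] z:[-15,7] -> miss, prune
  N11 x:[1,17] y:[23/3,15] z:[-20,10] -> hit [23/3,10], descend [4, 9]
    N4 x:[1,13] y:[23/3,13] z:[6,10] -> hit [23/3,10] leaf, test {P3(miss), P13(miss)}
    N9 x:[4,17] y:[9,15] z:[-20,4] -> miss, prune

Summary -> nodes [0, 1, 5, 10, 11, 4, 9]; box-tests=7; leaf-entries=1; first=miss

== RESULT ==
7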